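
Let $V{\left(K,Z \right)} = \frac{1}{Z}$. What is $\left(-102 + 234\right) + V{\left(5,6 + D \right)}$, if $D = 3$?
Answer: $\frac{1189}{9} \approx 132.11$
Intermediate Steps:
$\left(-102 + 234\right) + V{\left(5,6 + D \right)} = \left(-102 + 234\right) + \frac{1}{6 + 3} = 132 + \frac{1}{9} = \frac{1189}{9}$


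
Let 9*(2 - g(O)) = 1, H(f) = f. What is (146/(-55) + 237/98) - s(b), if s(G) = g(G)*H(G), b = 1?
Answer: -103087/48510 ≈ -2.1251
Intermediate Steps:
g(O) = 17/9 (g(O) = 2 - 1/9*1 = 2 - 1/9 = 17/9)
s(G) = 17*G/9
(146/(-55) + 237/98) - s(b) = (146/(-55) + 237/98) - 17/9 = (146*(-1/55) + 237*(1/98)) - 1*17/9 = (-146/55 + 237/98) - 17/9 = -1273/5390 - 17/9 = -103087/48510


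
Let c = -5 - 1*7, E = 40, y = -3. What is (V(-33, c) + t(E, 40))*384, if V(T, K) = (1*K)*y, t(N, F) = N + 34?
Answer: 42240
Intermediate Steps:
t(N, F) = 34 + N
c = -12 (c = -5 - 7 = -12)
V(T, K) = -3*K (V(T, K) = (1*K)*(-3) = K*(-3) = -3*K)
(V(-33, c) + t(E, 40))*384 = (-3*(-12) + (34 + 40))*384 = (36 + 74)*384 = 110*384 = 42240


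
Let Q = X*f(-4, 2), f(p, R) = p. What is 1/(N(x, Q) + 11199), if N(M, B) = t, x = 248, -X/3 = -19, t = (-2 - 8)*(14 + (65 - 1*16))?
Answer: 1/10569 ≈ 9.4616e-5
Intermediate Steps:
t = -630 (t = -10*(14 + (65 - 16)) = -10*(14 + 49) = -10*63 = -630)
X = 57 (X = -3*(-19) = 57)
Q = -228 (Q = 57*(-4) = -228)
N(M, B) = -630
1/(N(x, Q) + 11199) = 1/(-630 + 11199) = 1/10569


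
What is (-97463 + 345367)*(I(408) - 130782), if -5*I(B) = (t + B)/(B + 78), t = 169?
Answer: -39392049347824/1215 ≈ -3.2421e+10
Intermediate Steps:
I(B) = -(169 + B)/(5*(78 + B)) (I(B) = -(169 + B)/(5*(B + 78)) = -(169 + B)/(5*(78 + B)))
(-97463 + 345367)*(I(408) - 130782) = (-97463 + 345367)*((-169 - 1*408)/(5*(78 + 408)) - 130782) = 247904*((⅕)*(-169 - 408)/486 - 130782) = 247904*((⅕)*(1/486)*(-577) - 130782) = 247904*(-577/2430 - 130782) = 247904*(-317800837/2430) = -39392049347824/1215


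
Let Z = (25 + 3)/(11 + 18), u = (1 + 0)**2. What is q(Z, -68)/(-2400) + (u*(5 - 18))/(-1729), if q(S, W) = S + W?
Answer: 13673/385700 ≈ 0.035450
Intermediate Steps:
u = 1 (u = 1**2 = 1)
Z = 28/29 ≈ 0.96552
q(Z, -68)/(-2400) + (u*(5 - 18))/(-1729) = (28/29 - 68)/(-2400) + (1*(5 - 18))/(-1729) = -1944/29*(-1/2400) + (1*(-13))*(-1/1729) = 81/2900 - 13*(-1/1729) = 81/2900 + 1/133 = 13673/385700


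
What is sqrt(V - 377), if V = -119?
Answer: 4*I*sqrt(31) ≈ 22.271*I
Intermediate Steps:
sqrt(V - 377) = sqrt(-119 - 377) = sqrt(-496) = 4*I*sqrt(31)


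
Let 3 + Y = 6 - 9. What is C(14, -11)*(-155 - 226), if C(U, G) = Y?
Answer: 2286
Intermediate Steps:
Y = -6 (Y = -3 + (6 - 9) = -3 - 3 = -6)
C(U, G) = -6
C(14, -11)*(-155 - 226) = -6*(-155 - 226) = -6*(-381) = 2286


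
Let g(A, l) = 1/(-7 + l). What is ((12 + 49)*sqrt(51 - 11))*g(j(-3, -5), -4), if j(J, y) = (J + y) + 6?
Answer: -122*sqrt(10)/11 ≈ -35.073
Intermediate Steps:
j(J, y) = 6 + J + y
((12 + 49)*sqrt(51 - 11))*g(j(-3, -5), -4) = ((12 + 49)*sqrt(51 - 11))/(-7 - 4) = (61*sqrt(40))/(-11) = (61*(2*sqrt(10)))*(-1/11) = (122*sqrt(10))*(-1/11) = -122*sqrt(10)/11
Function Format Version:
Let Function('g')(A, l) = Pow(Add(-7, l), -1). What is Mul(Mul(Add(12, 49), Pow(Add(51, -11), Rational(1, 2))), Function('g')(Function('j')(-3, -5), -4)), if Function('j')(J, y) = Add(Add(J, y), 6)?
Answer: Mul(Rational(-122, 11), Pow(10, Rational(1, 2))) ≈ -35.073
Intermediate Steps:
Function('j')(J, y) = Add(6, J, y)
Mul(Mul(Add(12, 49), Pow(Add(51, -11), Rational(1, 2))), Function('g')(Function('j')(-3, -5), -4)) = Mul(Mul(Add(12, 49), Pow(Add(51, -11), Rational(1, 2))), Pow(Add(-7, -4), -1)) = Mul(Mul(61, Pow(40, Rational(1, 2))), Pow(-11, -1)) = Mul(Mul(61, Mul(2, Pow(10, Rational(1, 2)))), Rational(-1, 11)) = Mul(Mul(122, Pow(10, Rational(1, 2))), Rational(-1, 11)) = Mul(Rational(-122, 11), Pow(10, Rational(1, 2)))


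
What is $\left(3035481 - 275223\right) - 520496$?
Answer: $2239762$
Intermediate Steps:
$\left(3035481 - 275223\right) - 520496 = 2760258 - 520496 = 2239762$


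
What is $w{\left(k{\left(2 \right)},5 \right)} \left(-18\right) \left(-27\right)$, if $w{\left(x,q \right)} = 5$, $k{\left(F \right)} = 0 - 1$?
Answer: $2430$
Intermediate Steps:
$k{\left(F \right)} = -1$ ($k{\left(F \right)} = 0 - 1 = -1$)
$w{\left(k{\left(2 \right)},5 \right)} \left(-18\right) \left(-27\right) = 5 \left(-18\right) \left(-27\right) = \left(-90\right) \left(-27\right) = 2430$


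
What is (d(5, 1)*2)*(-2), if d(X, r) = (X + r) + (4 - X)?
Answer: -20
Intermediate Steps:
d(X, r) = 4 + r
(d(5, 1)*2)*(-2) = ((4 + 1)*2)*(-2) = (5*2)*(-2) = 10*(-2) = -20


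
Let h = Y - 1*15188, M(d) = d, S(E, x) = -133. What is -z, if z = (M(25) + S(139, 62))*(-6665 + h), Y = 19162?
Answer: -290628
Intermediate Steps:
h = 3974 (h = 19162 - 1*15188 = 19162 - 15188 = 3974)
z = 290628 (z = (25 - 133)*(-6665 + 3974) = -108*(-2691) = 290628)
-z = -1*290628 = -290628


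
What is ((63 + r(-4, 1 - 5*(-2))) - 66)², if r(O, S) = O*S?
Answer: 2209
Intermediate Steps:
((63 + r(-4, 1 - 5*(-2))) - 66)² = ((63 - 4*(1 - 5*(-2))) - 66)² = ((63 - 4*(1 + 10)) - 66)² = ((63 - 4*11) - 66)² = ((63 - 44) - 66)² = (19 - 66)² = (-47)² = 2209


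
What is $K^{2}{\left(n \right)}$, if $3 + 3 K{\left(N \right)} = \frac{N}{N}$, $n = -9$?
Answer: $\frac{4}{9} \approx 0.44444$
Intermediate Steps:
$K{\left(N \right)} = - \frac{2}{3}$ ($K{\left(N \right)} = -1 + \frac{N \frac{1}{N}}{3} = -1 + \frac{1}{3} \cdot 1 = -1 + \frac{1}{3} = - \frac{2}{3}$)
$K^{2}{\left(n \right)} = \left(- \frac{2}{3}\right)^{2} = \frac{4}{9}$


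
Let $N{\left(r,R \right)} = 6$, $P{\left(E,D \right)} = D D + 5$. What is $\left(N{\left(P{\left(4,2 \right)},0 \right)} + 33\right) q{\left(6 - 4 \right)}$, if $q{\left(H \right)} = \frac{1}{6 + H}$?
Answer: $\frac{39}{8} \approx 4.875$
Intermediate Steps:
$P{\left(E,D \right)} = 5 + D^{2}$ ($P{\left(E,D \right)} = D^{2} + 5 = 5 + D^{2}$)
$\left(N{\left(P{\left(4,2 \right)},0 \right)} + 33\right) q{\left(6 - 4 \right)} = \frac{6 + 33}{6 + \left(6 - 4\right)} = \frac{39}{6 + 2} = \frac{39}{8}$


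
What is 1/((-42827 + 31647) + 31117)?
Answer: 1/19937 ≈ 5.0158e-5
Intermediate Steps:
1/((-42827 + 31647) + 31117) = 1/(-11180 + 31117) = 1/19937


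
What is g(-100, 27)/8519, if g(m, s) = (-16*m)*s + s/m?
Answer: 617139/121700 ≈ 5.0710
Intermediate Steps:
g(m, s) = s/m - 16*m*s (g(m, s) = -16*m*s + s/m = s/m - 16*m*s)
g(-100, 27)/8519 = (27/(-100) - 16*(-100)*27)/8519 = (27*(-1/100) + 43200)*(1/8519) = (-27/100 + 43200)*(1/8519) = (4319973/100)*(1/8519) = 617139/121700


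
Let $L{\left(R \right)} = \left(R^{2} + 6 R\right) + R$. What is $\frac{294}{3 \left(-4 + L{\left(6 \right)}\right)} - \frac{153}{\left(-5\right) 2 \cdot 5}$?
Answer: $\frac{8111}{1850} \approx 4.3843$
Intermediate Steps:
$L{\left(R \right)} = R^{2} + 7 R$
$\frac{294}{3 \left(-4 + L{\left(6 \right)}\right)} - \frac{153}{\left(-5\right) 2 \cdot 5} = \frac{294}{3 \left(-4 + 6 \left(7 + 6\right)\right)} - \frac{153}{\left(-5\right) 2 \cdot 5} = \frac{294}{3 \left(-4 + 6 \cdot 13\right)} - \frac{153}{\left(-5\right) 10} = \frac{294}{3 \left(-4 + 78\right)} - \frac{153}{-50} = \frac{294}{3 \cdot 74} - - \frac{153}{50} = \frac{294}{222} + \frac{153}{50} = 294 \cdot \frac{1}{222} + \frac{153}{50} = \frac{49}{37} + \frac{153}{50} = \frac{8111}{1850}$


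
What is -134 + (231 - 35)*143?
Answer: 27894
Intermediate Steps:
-134 + (231 - 35)*143 = -134 + 196*143 = -134 + 28028 = 27894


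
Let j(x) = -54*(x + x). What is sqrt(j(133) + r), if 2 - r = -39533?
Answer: sqrt(25171) ≈ 158.65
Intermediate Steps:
r = 39535 (r = 2 - 1*(-39533) = 2 + 39533 = 39535)
j(x) = -108*x
sqrt(j(133) + r) = sqrt(-108*133 + 39535) = sqrt(-14364 + 39535) = sqrt(25171)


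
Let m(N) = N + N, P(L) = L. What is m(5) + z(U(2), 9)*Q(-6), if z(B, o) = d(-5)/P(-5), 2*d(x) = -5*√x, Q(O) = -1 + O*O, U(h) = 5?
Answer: 10 + 35*I*√5/2 ≈ 10.0 + 39.131*I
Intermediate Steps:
Q(O) = -1 + O²
d(x) = -5*√x/2 (d(x) = (-5*√x)/2 = -5*√x/2)
m(N) = 2*N
z(B, o) = I*√5/2 (z(B, o) = -5*I*√5/2/(-5) = -5*I*√5/2*(-⅕) = I*√5/2)
m(5) + z(U(2), 9)*Q(-6) = 2*5 + (I*√5/2)*(-1 + (-6)²) = 10 + (I*√5/2)*(-1 + 36) = 10 + (I*√5/2)*35 = 10 + 35*I*√5/2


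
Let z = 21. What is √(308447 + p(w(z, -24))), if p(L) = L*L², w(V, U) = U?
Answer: √294623 ≈ 542.79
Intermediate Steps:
p(L) = L³
√(308447 + p(w(z, -24))) = √(308447 + (-24)³) = √(308447 - 13824) = √294623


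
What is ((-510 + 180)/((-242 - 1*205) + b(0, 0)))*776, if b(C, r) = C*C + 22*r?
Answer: 85360/149 ≈ 572.89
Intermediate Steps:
b(C, r) = C² + 22*r
((-510 + 180)/((-242 - 1*205) + b(0, 0)))*776 = ((-510 + 180)/((-242 - 1*205) + (0² + 22*0)))*776 = -330/((-242 - 205) + (0 + 0))*776 = -330/(-447 + 0)*776 = -330/(-447)*776 = -330*(-1/447)*776 = (110/149)*776 = 85360/149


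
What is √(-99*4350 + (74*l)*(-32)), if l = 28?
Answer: I*√496954 ≈ 704.95*I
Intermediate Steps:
√(-99*4350 + (74*l)*(-32)) = √(-99*4350 + (74*28)*(-32)) = √(-430650 + 2072*(-32)) = √(-430650 - 66304) = √(-496954) = I*√496954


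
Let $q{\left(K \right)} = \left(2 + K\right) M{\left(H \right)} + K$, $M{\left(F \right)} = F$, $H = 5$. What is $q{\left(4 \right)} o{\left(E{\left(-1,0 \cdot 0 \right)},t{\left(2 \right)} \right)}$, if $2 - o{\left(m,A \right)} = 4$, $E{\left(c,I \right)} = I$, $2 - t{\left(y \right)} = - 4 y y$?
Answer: $-68$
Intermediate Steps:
$t{\left(y \right)} = 2 + 4 y^{2}$ ($t{\left(y \right)} = 2 - - 4 y y = 2 - - 4 y^{2} = 2 + 4 y^{2}$)
$o{\left(m,A \right)} = -2$ ($o{\left(m,A \right)} = 2 - 4 = -2$)
$q{\left(K \right)} = 10 + 6 K$ ($q{\left(K \right)} = \left(2 + K\right) 5 + K = \left(10 + 5 K\right) + K = 10 + 6 K$)
$q{\left(4 \right)} o{\left(E{\left(-1,0 \cdot 0 \right)},t{\left(2 \right)} \right)} = \left(10 + 6 \cdot 4\right) \left(-2\right) = \left(10 + 24\right) \left(-2\right) = 34 \left(-2\right) = -68$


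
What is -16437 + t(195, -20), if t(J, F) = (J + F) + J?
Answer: -16067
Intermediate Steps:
t(J, F) = F + 2*J (t(J, F) = (F + J) + J = F + 2*J)
-16437 + t(195, -20) = -16437 + (-20 + 2*195) = -16437 + (-20 + 390) = -16437 + 370 = -16067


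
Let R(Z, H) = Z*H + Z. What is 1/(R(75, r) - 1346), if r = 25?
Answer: 1/604 ≈ 0.0016556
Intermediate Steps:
R(Z, H) = Z + H*Z (R(Z, H) = H*Z + Z = Z + H*Z)
1/(R(75, r) - 1346) = 1/(75*(1 + 25) - 1346) = 1/(75*26 - 1346) = 1/(1950 - 1346) = 1/604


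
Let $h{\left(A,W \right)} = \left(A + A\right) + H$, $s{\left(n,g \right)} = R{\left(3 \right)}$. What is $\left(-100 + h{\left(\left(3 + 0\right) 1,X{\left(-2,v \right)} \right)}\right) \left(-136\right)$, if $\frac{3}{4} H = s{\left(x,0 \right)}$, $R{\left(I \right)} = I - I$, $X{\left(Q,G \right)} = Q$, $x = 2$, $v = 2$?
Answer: $12784$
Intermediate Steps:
$R{\left(I \right)} = 0$
$s{\left(n,g \right)} = 0$
$H = 0$ ($H = \frac{4}{3} \cdot 0 = 0$)
$h{\left(A,W \right)} = 2 A$ ($h{\left(A,W \right)} = \left(A + A\right) + 0 = 2 A + 0 = 2 A$)
$\left(-100 + h{\left(\left(3 + 0\right) 1,X{\left(-2,v \right)} \right)}\right) \left(-136\right) = \left(-100 + 2 \left(3 + 0\right) 1\right) \left(-136\right) = \left(-100 + 2 \cdot 3 \cdot 1\right) \left(-136\right) = \left(-100 + 2 \cdot 3\right) \left(-136\right) = \left(-100 + 6\right) \left(-136\right) = \left(-94\right) \left(-136\right) = 12784$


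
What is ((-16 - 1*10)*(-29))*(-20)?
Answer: -15080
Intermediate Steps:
((-16 - 1*10)*(-29))*(-20) = ((-16 - 10)*(-29))*(-20) = -26*(-29)*(-20) = 754*(-20) = -15080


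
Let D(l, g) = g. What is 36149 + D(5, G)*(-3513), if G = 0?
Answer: 36149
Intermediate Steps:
36149 + D(5, G)*(-3513) = 36149 + 0*(-3513) = 36149 + 0 = 36149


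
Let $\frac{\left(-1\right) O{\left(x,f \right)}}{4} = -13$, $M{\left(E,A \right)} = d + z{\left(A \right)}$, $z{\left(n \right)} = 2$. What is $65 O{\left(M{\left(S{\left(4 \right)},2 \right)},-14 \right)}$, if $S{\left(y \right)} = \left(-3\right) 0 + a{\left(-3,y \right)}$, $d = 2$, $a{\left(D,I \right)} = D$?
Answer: $3380$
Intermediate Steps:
$S{\left(y \right)} = -3$ ($S{\left(y \right)} = \left(-3\right) 0 - 3 = 0 - 3 = -3$)
$M{\left(E,A \right)} = 4$ ($M{\left(E,A \right)} = 2 + 2 = 4$)
$O{\left(x,f \right)} = 52$ ($O{\left(x,f \right)} = \left(-4\right) \left(-13\right) = 52$)
$65 O{\left(M{\left(S{\left(4 \right)},2 \right)},-14 \right)} = 65 \cdot 52 = 3380$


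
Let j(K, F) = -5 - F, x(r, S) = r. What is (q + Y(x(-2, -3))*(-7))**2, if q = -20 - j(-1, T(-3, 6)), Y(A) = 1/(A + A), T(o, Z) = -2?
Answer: 3721/16 ≈ 232.56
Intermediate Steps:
Y(A) = 1/(2*A)
q = -17 (q = -20 - (-5 - 1*(-2)) = -20 - (-5 + 2) = -20 - 1*(-3) = -20 + 3 = -17)
(q + Y(x(-2, -3))*(-7))**2 = (-17 + ((1/2)/(-2))*(-7))**2 = (-17 + ((1/2)*(-1/2))*(-7))**2 = (-17 - 1/4*(-7))**2 = (-17 + 7/4)**2 = (-61/4)**2 = 3721/16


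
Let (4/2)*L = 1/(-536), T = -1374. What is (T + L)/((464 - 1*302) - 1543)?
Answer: 1472929/1480432 ≈ 0.99493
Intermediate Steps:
L = -1/1072 (L = (1/2)/(-536) = (1/2)*(-1/536) = -1/1072 ≈ -0.00093284)
(T + L)/((464 - 1*302) - 1543) = (-1374 - 1/1072)/((464 - 1*302) - 1543) = -1472929/(1072*((464 - 302) - 1543)) = -1472929/(1072*(162 - 1543)) = -1472929/1072/(-1381) = -1472929/1072*(-1/1381) = 1472929/1480432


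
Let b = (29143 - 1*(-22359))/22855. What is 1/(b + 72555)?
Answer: 22855/1658296027 ≈ 1.3782e-5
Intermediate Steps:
b = 51502/22855 (b = (29143 + 22359)*(1/22855) = 51502*(1/22855) = 51502/22855 ≈ 2.2534)
1/(b + 72555) = 1/(51502/22855 + 72555) = 1/(1658296027/22855) = 22855/1658296027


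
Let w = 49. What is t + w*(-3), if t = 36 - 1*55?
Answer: -166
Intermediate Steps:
t = -19 (t = 36 - 55 = -19)
t + w*(-3) = -19 + 49*(-3) = -19 - 147 = -166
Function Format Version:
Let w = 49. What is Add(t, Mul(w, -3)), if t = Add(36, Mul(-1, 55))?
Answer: -166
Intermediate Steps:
t = -19 (t = Add(36, -55) = -19)
Add(t, Mul(w, -3)) = Add(-19, Mul(49, -3)) = Add(-19, -147) = -166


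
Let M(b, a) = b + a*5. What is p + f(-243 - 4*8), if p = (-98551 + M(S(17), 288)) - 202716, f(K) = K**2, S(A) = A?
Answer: -224185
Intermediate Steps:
M(b, a) = b + 5*a
p = -299810 (p = (-98551 + (17 + 5*288)) - 202716 = (-98551 + (17 + 1440)) - 202716 = (-98551 + 1457) - 202716 = -97094 - 202716 = -299810)
p + f(-243 - 4*8) = -299810 + (-243 - 4*8)**2 = -299810 + (-243 - 1*32)**2 = -299810 + (-243 - 32)**2 = -299810 + (-275)**2 = -299810 + 75625 = -224185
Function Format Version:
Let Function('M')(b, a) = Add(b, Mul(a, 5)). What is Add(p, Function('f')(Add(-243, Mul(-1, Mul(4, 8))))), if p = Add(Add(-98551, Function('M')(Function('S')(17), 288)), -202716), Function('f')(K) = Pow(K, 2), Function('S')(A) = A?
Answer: -224185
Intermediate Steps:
Function('M')(b, a) = Add(b, Mul(5, a))
p = -299810 (p = Add(Add(-98551, Add(17, Mul(5, 288))), -202716) = Add(Add(-98551, Add(17, 1440)), -202716) = Add(Add(-98551, 1457), -202716) = Add(-97094, -202716) = -299810)
Add(p, Function('f')(Add(-243, Mul(-1, Mul(4, 8))))) = Add(-299810, Pow(Add(-243, Mul(-1, Mul(4, 8))), 2)) = Add(-299810, Pow(Add(-243, Mul(-1, 32)), 2)) = Add(-299810, Pow(Add(-243, -32), 2)) = Add(-299810, Pow(-275, 2)) = Add(-299810, 75625) = -224185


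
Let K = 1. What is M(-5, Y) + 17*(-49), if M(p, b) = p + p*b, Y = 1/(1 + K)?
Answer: -1681/2 ≈ -840.50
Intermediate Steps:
Y = 1/2 (Y = 1/(1 + 1) = 1/2 ≈ 0.50000)
M(p, b) = p + b*p
M(-5, Y) + 17*(-49) = -5*(1 + 1/2) + 17*(-49) = -5*3/2 - 833 = -15/2 - 833 = -1681/2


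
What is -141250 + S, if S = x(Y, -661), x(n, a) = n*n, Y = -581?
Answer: 196311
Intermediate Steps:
x(n, a) = n²
S = 337561 (S = (-581)² = 337561)
-141250 + S = -141250 + 337561 = 196311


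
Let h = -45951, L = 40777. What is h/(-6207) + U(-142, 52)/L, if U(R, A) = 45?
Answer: 624674414/84367613 ≈ 7.4042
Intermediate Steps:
h/(-6207) + U(-142, 52)/L = -45951/(-6207) + 45/40777 = -45951*(-1/6207) + 45*(1/40777) = 15317/2069 + 45/40777 = 624674414/84367613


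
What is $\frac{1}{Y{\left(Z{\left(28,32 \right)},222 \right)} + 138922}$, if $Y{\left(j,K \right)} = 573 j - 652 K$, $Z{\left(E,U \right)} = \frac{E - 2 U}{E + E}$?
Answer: $- \frac{14}{86665} \approx -0.00016154$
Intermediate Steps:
$Z{\left(E,U \right)} = \frac{E - 2 U}{2 E}$
$Y{\left(j,K \right)} = - 652 K + 573 j$
$\frac{1}{Y{\left(Z{\left(28,32 \right)},222 \right)} + 138922} = \frac{1}{\left(\left(-652\right) 222 + 573 \frac{\frac{1}{2} \cdot 28 - 32}{28}\right) + 138922} = \frac{1}{\left(-144744 + 573 \frac{14 - 32}{28}\right) + 138922} = \frac{1}{\left(-144744 + 573 \cdot \frac{1}{28} \left(-18\right)\right) + 138922} = \frac{1}{\left(-144744 + 573 \left(- \frac{9}{14}\right)\right) + 138922} = \frac{1}{\left(-144744 - \frac{5157}{14}\right) + 138922} = \frac{1}{- \frac{2031573}{14} + 138922} = \frac{1}{- \frac{86665}{14}} = - \frac{14}{86665}$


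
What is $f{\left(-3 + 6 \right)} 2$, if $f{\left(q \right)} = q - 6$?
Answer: $-6$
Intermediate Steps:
$f{\left(q \right)} = -6 + q$ ($f{\left(q \right)} = q - 6 = -6 + q$)
$f{\left(-3 + 6 \right)} 2 = \left(-6 + \left(-3 + 6\right)\right) 2 = \left(-6 + 3\right) 2 = \left(-3\right) 2 = -6$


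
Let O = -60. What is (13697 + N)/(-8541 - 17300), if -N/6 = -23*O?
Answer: -5417/25841 ≈ -0.20963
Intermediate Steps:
N = -8280 (N = -(-138)*(-60) = -6*1380 = -8280)
(13697 + N)/(-8541 - 17300) = (13697 - 8280)/(-8541 - 17300) = 5417/(-25841) = 5417*(-1/25841) = -5417/25841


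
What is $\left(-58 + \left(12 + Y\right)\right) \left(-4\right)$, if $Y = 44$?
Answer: $8$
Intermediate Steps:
$\left(-58 + \left(12 + Y\right)\right) \left(-4\right) = \left(-58 + \left(12 + 44\right)\right) \left(-4\right) = \left(-58 + 56\right) \left(-4\right) = \left(-2\right) \left(-4\right) = 8$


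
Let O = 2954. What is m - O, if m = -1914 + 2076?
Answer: -2792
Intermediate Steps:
m = 162
m - O = 162 - 1*2954 = 162 - 2954 = -2792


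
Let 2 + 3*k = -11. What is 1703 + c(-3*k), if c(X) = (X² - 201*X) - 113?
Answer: -854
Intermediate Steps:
k = -13/3 (k = -⅔ + (⅓)*(-11) = -⅔ - 11/3 = -13/3 ≈ -4.3333)
c(X) = -113 + X² - 201*X
1703 + c(-3*k) = 1703 + (-113 + (-3*(-13/3))² - (-603)*(-13)/3) = 1703 + (-113 + 13² - 201*13) = 1703 + (-113 + 169 - 2613) = 1703 - 2557 = -854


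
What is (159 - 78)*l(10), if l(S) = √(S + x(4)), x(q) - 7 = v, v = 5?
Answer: 81*√22 ≈ 379.92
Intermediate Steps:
x(q) = 12 (x(q) = 7 + 5 = 12)
l(S) = √(12 + S) (l(S) = √(S + 12) = √(12 + S))
(159 - 78)*l(10) = (159 - 78)*√(12 + 10) = 81*√22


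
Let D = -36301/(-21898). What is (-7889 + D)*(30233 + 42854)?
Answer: -12623368913827/21898 ≈ -5.7646e+8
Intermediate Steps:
D = 36301/21898 (D = -36301*(-1/21898) = 36301/21898 ≈ 1.6577)
(-7889 + D)*(30233 + 42854) = (-7889 + 36301/21898)*(30233 + 42854) = -172717021/21898*73087 = -12623368913827/21898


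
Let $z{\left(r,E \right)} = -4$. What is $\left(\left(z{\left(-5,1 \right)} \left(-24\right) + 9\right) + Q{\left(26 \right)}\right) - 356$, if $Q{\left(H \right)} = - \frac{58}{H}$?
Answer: $- \frac{3292}{13} \approx -253.23$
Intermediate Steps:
$\left(\left(z{\left(-5,1 \right)} \left(-24\right) + 9\right) + Q{\left(26 \right)}\right) - 356 = \left(\left(\left(-4\right) \left(-24\right) + 9\right) - \frac{58}{26}\right) - 356 = \left(\left(96 + 9\right) - \frac{29}{13}\right) - 356 = \left(105 - \frac{29}{13}\right) - 356 = \frac{1336}{13} - 356 = - \frac{3292}{13}$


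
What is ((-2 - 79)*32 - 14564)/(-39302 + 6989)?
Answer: 17156/32313 ≈ 0.53093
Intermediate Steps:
((-2 - 79)*32 - 14564)/(-39302 + 6989) = (-81*32 - 14564)/(-32313) = (-2592 - 14564)*(-1/32313) = -17156*(-1/32313) = 17156/32313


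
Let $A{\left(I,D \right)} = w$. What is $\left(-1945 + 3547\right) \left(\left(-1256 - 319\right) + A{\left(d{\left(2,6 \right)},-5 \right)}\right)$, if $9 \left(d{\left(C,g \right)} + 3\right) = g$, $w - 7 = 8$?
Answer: $-2499120$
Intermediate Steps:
$w = 15$ ($w = 7 + 8 = 15$)
$d{\left(C,g \right)} = -3 + \frac{g}{9}$
$A{\left(I,D \right)} = 15$
$\left(-1945 + 3547\right) \left(\left(-1256 - 319\right) + A{\left(d{\left(2,6 \right)},-5 \right)}\right) = \left(-1945 + 3547\right) \left(\left(-1256 - 319\right) + 15\right) = 1602 \left(-1575 + 15\right) = 1602 \left(-1560\right) = -2499120$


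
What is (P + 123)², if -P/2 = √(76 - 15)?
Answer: 15373 - 492*√61 ≈ 11530.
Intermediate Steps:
P = -2*√61 (P = -2*√(76 - 15) = -2*√61 ≈ -15.620)
(P + 123)² = (-2*√61 + 123)² = (123 - 2*√61)²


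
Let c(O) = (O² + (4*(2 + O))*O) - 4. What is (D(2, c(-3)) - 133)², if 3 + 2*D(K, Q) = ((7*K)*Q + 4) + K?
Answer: 625/4 ≈ 156.25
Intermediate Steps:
c(O) = -4 + O² + O*(8 + 4*O) (c(O) = (O² + (8 + 4*O)*O) - 4 = (O² + O*(8 + 4*O)) - 4 = -4 + O² + O*(8 + 4*O))
D(K, Q) = ½ + K/2 + 7*K*Q/2 (D(K, Q) = -3/2 + (((7*K)*Q + 4) + K)/2 = -3/2 + ((7*K*Q + 4) + K)/2 = -3/2 + ((4 + 7*K*Q) + K)/2 = -3/2 + (4 + K + 7*K*Q)/2 = -3/2 + (2 + K/2 + 7*K*Q/2) = ½ + K/2 + 7*K*Q/2)
(D(2, c(-3)) - 133)² = ((½ + (½)*2 + (7/2)*2*(-4 + 5*(-3)² + 8*(-3))) - 133)² = ((½ + 1 + (7/2)*2*(-4 + 5*9 - 24)) - 133)² = ((½ + 1 + (7/2)*2*(-4 + 45 - 24)) - 133)² = ((½ + 1 + (7/2)*2*17) - 133)² = ((½ + 1 + 119) - 133)² = (241/2 - 133)² = (-25/2)² = 625/4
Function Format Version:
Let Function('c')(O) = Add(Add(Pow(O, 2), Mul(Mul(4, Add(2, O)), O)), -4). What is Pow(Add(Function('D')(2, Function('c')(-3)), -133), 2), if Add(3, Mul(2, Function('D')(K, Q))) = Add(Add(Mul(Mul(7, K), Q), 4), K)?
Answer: Rational(625, 4) ≈ 156.25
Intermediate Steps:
Function('c')(O) = Add(-4, Pow(O, 2), Mul(O, Add(8, Mul(4, O)))) (Function('c')(O) = Add(Add(Pow(O, 2), Mul(Add(8, Mul(4, O)), O)), -4) = Add(Add(Pow(O, 2), Mul(O, Add(8, Mul(4, O)))), -4) = Add(-4, Pow(O, 2), Mul(O, Add(8, Mul(4, O)))))
Function('D')(K, Q) = Add(Rational(1, 2), Mul(Rational(1, 2), K), Mul(Rational(7, 2), K, Q)) (Function('D')(K, Q) = Add(Rational(-3, 2), Mul(Rational(1, 2), Add(Add(Mul(Mul(7, K), Q), 4), K))) = Add(Rational(-3, 2), Mul(Rational(1, 2), Add(Add(Mul(7, K, Q), 4), K))) = Add(Rational(-3, 2), Mul(Rational(1, 2), Add(Add(4, Mul(7, K, Q)), K))) = Add(Rational(-3, 2), Mul(Rational(1, 2), Add(4, K, Mul(7, K, Q)))) = Add(Rational(-3, 2), Add(2, Mul(Rational(1, 2), K), Mul(Rational(7, 2), K, Q))) = Add(Rational(1, 2), Mul(Rational(1, 2), K), Mul(Rational(7, 2), K, Q)))
Pow(Add(Function('D')(2, Function('c')(-3)), -133), 2) = Pow(Add(Add(Rational(1, 2), Mul(Rational(1, 2), 2), Mul(Rational(7, 2), 2, Add(-4, Mul(5, Pow(-3, 2)), Mul(8, -3)))), -133), 2) = Pow(Add(Add(Rational(1, 2), 1, Mul(Rational(7, 2), 2, Add(-4, Mul(5, 9), -24))), -133), 2) = Pow(Add(Add(Rational(1, 2), 1, Mul(Rational(7, 2), 2, Add(-4, 45, -24))), -133), 2) = Pow(Add(Add(Rational(1, 2), 1, Mul(Rational(7, 2), 2, 17)), -133), 2) = Pow(Add(Add(Rational(1, 2), 1, 119), -133), 2) = Pow(Add(Rational(241, 2), -133), 2) = Pow(Rational(-25, 2), 2) = Rational(625, 4)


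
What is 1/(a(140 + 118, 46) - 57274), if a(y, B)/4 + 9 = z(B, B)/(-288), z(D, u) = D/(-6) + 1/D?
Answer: -9936/569431105 ≈ -1.7449e-5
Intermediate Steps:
z(D, u) = 1/D - D/6 (z(D, u) = D*(-1/6) + 1/D = -D/6 + 1/D = 1/D - D/6)
a(y, B) = -36 - 1/(72*B) + B/432 (a(y, B) = -36 + 4*((1/B - B/6)/(-288)) = -36 + 4*((1/B - B/6)*(-1/288)) = -36 + 4*(-1/(288*B) + B/1728) = -36 + (-1/(72*B) + B/432) = -36 - 1/(72*B) + B/432)
1/(a(140 + 118, 46) - 57274) = 1/((-36 - 1/72/46 + (1/432)*46) - 57274) = 1/((-36 - 1/72*1/46 + 23/216) - 57274) = 1/((-36 - 1/3312 + 23/216) - 57274) = 1/(-356641/9936 - 57274) = 1/(-569431105/9936) = -9936/569431105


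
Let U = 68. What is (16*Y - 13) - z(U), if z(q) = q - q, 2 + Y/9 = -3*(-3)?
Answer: 995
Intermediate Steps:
Y = 63 (Y = -18 + 9*(-3*(-3)) = -18 + 9*9 = -18 + 81 = 63)
z(q) = 0
(16*Y - 13) - z(U) = (16*63 - 13) - 1*0 = (1008 - 13) + 0 = 995 + 0 = 995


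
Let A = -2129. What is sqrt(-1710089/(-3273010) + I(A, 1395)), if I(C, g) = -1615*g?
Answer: I*sqrt(24134666276882394610)/3273010 ≈ 1501.0*I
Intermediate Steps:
sqrt(-1710089/(-3273010) + I(A, 1395)) = sqrt(-1710089/(-3273010) - 1615*1395) = sqrt(-1710089*(-1/3273010) - 2252925) = sqrt(1710089/3273010 - 2252925) = sqrt(-7373844344161/3273010) = I*sqrt(24134666276882394610)/3273010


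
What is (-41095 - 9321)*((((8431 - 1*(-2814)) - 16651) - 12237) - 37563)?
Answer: 2783265696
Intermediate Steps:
(-41095 - 9321)*((((8431 - 1*(-2814)) - 16651) - 12237) - 37563) = -50416*((((8431 + 2814) - 16651) - 12237) - 37563) = -50416*(((11245 - 16651) - 12237) - 37563) = -50416*((-5406 - 12237) - 37563) = -50416*(-17643 - 37563) = -50416*(-55206) = 2783265696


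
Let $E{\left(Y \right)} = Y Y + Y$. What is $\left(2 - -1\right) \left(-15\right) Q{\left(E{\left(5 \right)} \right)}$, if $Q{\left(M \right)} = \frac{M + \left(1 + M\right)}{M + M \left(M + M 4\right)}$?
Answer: $- \frac{183}{302} \approx -0.60596$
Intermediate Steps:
$E{\left(Y \right)} = Y + Y^{2}$ ($E{\left(Y \right)} = Y^{2} + Y = Y + Y^{2}$)
$Q{\left(M \right)} = \frac{1 + 2 M}{M + 5 M^{2}}$ ($Q{\left(M \right)} = \frac{1 + 2 M}{M + M \left(M + 4 M\right)} = \frac{1 + 2 M}{M + M 5 M} = \frac{1 + 2 M}{M + 5 M^{2}}$)
$\left(2 - -1\right) \left(-15\right) Q{\left(E{\left(5 \right)} \right)} = \left(2 - -1\right) \left(-15\right) \frac{1 + 2 \cdot 5 \left(1 + 5\right)}{5 \left(1 + 5\right) \left(1 + 5 \cdot 5 \left(1 + 5\right)\right)} = \left(2 + 1\right) \left(-15\right) \frac{1 + 2 \cdot 5 \cdot 6}{5 \cdot 6 \left(1 + 5 \cdot 5 \cdot 6\right)} = 3 \left(-15\right) \frac{1 + 2 \cdot 30}{30 \left(1 + 5 \cdot 30\right)} = - 45 \frac{1 + 60}{30 \left(1 + 150\right)} = - 45 \cdot \frac{1}{30} \cdot \frac{1}{151} \cdot 61 = \left(-45\right) \frac{61}{4530} = - \frac{183}{302}$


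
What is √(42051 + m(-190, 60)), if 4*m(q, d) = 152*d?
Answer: √44331 ≈ 210.55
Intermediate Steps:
m(q, d) = 38*d (m(q, d) = (152*d)/4 = 38*d)
√(42051 + m(-190, 60)) = √(42051 + 38*60) = √(42051 + 2280) = √44331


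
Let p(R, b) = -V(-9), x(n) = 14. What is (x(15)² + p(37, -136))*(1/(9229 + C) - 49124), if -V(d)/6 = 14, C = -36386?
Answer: -373536931320/27157 ≈ -1.3755e+7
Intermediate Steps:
V(d) = -84 (V(d) = -6*14 = -84)
p(R, b) = 84 (p(R, b) = -1*(-84) = 84)
(x(15)² + p(37, -136))*(1/(9229 + C) - 49124) = (14² + 84)*(1/(9229 - 36386) - 49124) = (196 + 84)*(1/(-27157) - 49124) = 280*(-1/27157 - 49124) = 280*(-1334060469/27157) = -373536931320/27157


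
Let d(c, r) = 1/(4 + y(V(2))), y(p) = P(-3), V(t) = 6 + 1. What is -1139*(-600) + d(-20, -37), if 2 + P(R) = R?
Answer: 683399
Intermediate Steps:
P(R) = -2 + R
V(t) = 7
y(p) = -5 (y(p) = -2 - 3 = -5)
d(c, r) = -1 (d(c, r) = 1/(4 - 5) = 1/(-1) = -1)
-1139*(-600) + d(-20, -37) = -1139*(-600) - 1 = 683400 - 1 = 683399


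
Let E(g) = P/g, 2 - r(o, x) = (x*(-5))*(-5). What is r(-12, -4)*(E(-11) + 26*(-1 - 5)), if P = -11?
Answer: -15810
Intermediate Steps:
r(o, x) = 2 - 25*x (r(o, x) = 2 - x*(-5)*(-5) = 2 - (-5*x)*(-5) = 2 - 25*x)
E(g) = -11/g
r(-12, -4)*(E(-11) + 26*(-1 - 5)) = (2 - 25*(-4))*(-11/(-11) + 26*(-1 - 5)) = (2 + 100)*(-11*(-1/11) + 26*(-6)) = 102*(1 - 156) = 102*(-155) = -15810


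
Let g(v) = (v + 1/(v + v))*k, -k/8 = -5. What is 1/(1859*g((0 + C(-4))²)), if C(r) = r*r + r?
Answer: 36/385491535 ≈ 9.3387e-8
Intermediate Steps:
C(r) = r + r² (C(r) = r² + r = r + r²)
k = 40 (k = -8*(-5) = 40)
g(v) = 20/v + 40*v (g(v) = (v + 1/(v + v))*40 = (v + 1/(2*v))*40 = 20/v + 40*v)
1/(1859*g((0 + C(-4))²)) = 1/(1859*(20/((0 - 4*(1 - 4))²) + 40*(0 - 4*(1 - 4))²)) = 1/(1859*(20/((0 - 4*(-3))²) + 40*(0 - 4*(-3))²)) = 1/(1859*(20/((0 + 12)²) + 40*(0 + 12)²)) = 1/(1859*(20/(12²) + 40*12²)) = 1/(1859*(20/144 + 40*144)) = 1/(1859*(20*(1/144) + 5760)) = 1/(1859*(5/36 + 5760)) = 1/(1859*(207365/36)) = 1/(385491535/36) = 36/385491535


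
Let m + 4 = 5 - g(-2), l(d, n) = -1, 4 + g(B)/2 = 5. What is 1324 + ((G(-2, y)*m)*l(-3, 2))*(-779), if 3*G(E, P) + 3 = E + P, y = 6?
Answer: 3193/3 ≈ 1064.3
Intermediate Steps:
g(B) = 2 (g(B) = -8 + 2*5 = -8 + 10 = 2)
G(E, P) = -1 + E/3 + P/3 (G(E, P) = -1 + (E + P)/3 = -1 + (E/3 + P/3) = -1 + E/3 + P/3)
m = -1 (m = -4 + (5 - 1*2) = -4 + (5 - 2) = -4 + 3 = -1)
1324 + ((G(-2, y)*m)*l(-3, 2))*(-779) = 1324 + (((-1 + (1/3)*(-2) + (1/3)*6)*(-1))*(-1))*(-779) = 1324 + (((-1 - 2/3 + 2)*(-1))*(-1))*(-779) = 1324 + (((1/3)*(-1))*(-1))*(-779) = 1324 - 1/3*(-1)*(-779) = 1324 + (1/3)*(-779) = 1324 - 779/3 = 3193/3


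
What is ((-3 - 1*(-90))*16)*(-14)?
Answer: -19488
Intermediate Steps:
((-3 - 1*(-90))*16)*(-14) = ((-3 + 90)*16)*(-14) = (87*16)*(-14) = 1392*(-14) = -19488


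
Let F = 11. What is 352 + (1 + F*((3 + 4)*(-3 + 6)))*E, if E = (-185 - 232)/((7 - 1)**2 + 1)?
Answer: -83720/37 ≈ -2262.7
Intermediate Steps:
E = -417/37 (E = -417/(6**2 + 1) = -417/(36 + 1) = -417/37 ≈ -11.270)
352 + (1 + F*((3 + 4)*(-3 + 6)))*E = 352 + (1 + 11*((3 + 4)*(-3 + 6)))*(-417/37) = 352 + (1 + 11*(7*3))*(-417/37) = 352 + (1 + 11*21)*(-417/37) = 352 + (1 + 231)*(-417/37) = 352 + 232*(-417/37) = 352 - 96744/37 = -83720/37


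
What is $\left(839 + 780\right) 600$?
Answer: $971400$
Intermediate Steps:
$\left(839 + 780\right) 600 = 1619 \cdot 600 = 971400$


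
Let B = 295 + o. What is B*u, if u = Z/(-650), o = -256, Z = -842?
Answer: 1263/25 ≈ 50.520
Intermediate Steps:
B = 39 (B = 295 - 256 = 39)
u = 421/325 (u = -842/(-650) = -842*(-1/650) = 421/325 ≈ 1.2954)
B*u = 39*(421/325) = 1263/25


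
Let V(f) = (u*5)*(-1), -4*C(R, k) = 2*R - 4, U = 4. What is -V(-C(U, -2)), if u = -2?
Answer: -10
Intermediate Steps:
C(R, k) = 1 - R/2 (C(R, k) = -(2*R - 4)/4 = -(-4 + 2*R)/4 = 1 - R/2)
V(f) = 10 (V(f) = -2*5*(-1) = -10*(-1) = 10)
-V(-C(U, -2)) = -1*10 = -10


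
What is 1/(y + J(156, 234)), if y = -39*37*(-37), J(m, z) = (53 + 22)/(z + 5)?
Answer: 239/12760524 ≈ 1.8730e-5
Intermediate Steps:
J(m, z) = 75/(5 + z)
y = 53391 (y = -1443*(-37) = 53391)
1/(y + J(156, 234)) = 1/(53391 + 75/(5 + 234)) = 1/(53391 + 75/239) = 1/(12760524/239) = 239/12760524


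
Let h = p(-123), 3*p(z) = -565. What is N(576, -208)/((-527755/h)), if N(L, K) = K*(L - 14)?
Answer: -13209248/316653 ≈ -41.715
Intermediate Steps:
p(z) = -565/3 (p(z) = (⅓)*(-565) = -565/3)
N(L, K) = K*(-14 + L)
h = -565/3 ≈ -188.33
N(576, -208)/((-527755/h)) = (-208*(-14 + 576))/((-527755/(-565/3))) = (-208*562)/((-527755*(-3/565))) = -116896/316653/113 = -116896*113/316653 = -13209248/316653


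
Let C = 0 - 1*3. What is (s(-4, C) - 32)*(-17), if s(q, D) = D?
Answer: 595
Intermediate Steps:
C = -3 (C = 0 - 3 = -3)
(s(-4, C) - 32)*(-17) = (-3 - 32)*(-17) = -35*(-17) = 595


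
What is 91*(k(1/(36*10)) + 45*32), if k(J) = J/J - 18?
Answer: 129493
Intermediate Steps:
k(J) = -17 (k(J) = 1 - 18 = -17)
91*(k(1/(36*10)) + 45*32) = 91*(-17 + 45*32) = 91*(-17 + 1440) = 91*1423 = 129493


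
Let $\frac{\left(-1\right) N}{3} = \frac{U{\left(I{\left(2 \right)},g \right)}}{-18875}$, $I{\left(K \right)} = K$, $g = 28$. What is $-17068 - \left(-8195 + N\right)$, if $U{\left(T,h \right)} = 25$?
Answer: $- \frac{6699118}{755} \approx -8873.0$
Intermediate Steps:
$N = \frac{3}{755}$ ($N = - 3 \frac{25}{-18875} = - 3 \cdot 25 \left(- \frac{1}{18875}\right) = \left(-3\right) \left(- \frac{1}{755}\right) = \frac{3}{755} \approx 0.0039735$)
$-17068 - \left(-8195 + N\right) = -17068 - \left(-8195 + \frac{3}{755}\right) = -17068 - - \frac{6187222}{755} = -17068 + \frac{6187222}{755} = - \frac{6699118}{755}$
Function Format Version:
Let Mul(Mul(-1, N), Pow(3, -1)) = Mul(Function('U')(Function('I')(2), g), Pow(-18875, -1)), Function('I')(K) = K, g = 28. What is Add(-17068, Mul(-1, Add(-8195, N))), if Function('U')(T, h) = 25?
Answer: Rational(-6699118, 755) ≈ -8873.0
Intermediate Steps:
N = Rational(3, 755) (N = Mul(-3, Mul(25, Pow(-18875, -1))) = Mul(-3, Mul(25, Rational(-1, 18875))) = Mul(-3, Rational(-1, 755)) = Rational(3, 755) ≈ 0.0039735)
Add(-17068, Mul(-1, Add(-8195, N))) = Add(-17068, Mul(-1, Add(-8195, Rational(3, 755)))) = Add(-17068, Mul(-1, Rational(-6187222, 755))) = Add(-17068, Rational(6187222, 755)) = Rational(-6699118, 755)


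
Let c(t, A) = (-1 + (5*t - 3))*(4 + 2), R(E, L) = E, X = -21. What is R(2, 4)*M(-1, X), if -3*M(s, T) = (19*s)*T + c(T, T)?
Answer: 170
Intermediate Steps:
c(t, A) = -24 + 30*t (c(t, A) = (-1 + (-3 + 5*t))*6 = (-4 + 5*t)*6 = -24 + 30*t)
M(s, T) = 8 - 10*T - 19*T*s/3 (M(s, T) = -((19*s)*T + (-24 + 30*T))/3 = -(19*T*s + (-24 + 30*T))/3 = -(-24 + 30*T + 19*T*s)/3 = 8 - 10*T - 19*T*s/3)
R(2, 4)*M(-1, X) = 2*(8 - 10*(-21) - 19/3*(-21)*(-1)) = 2*(8 + 210 - 133) = 2*85 = 170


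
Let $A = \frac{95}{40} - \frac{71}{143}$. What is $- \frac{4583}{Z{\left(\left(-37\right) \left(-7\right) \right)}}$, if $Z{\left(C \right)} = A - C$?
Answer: $\frac{5242952}{294147} \approx 17.824$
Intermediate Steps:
$A = \frac{2149}{1144}$ ($A = 95 \cdot \frac{1}{40} - \frac{71}{143} = \frac{19}{8} - \frac{71}{143} = \frac{2149}{1144} \approx 1.8785$)
$Z{\left(C \right)} = \frac{2149}{1144} - C$
$- \frac{4583}{Z{\left(\left(-37\right) \left(-7\right) \right)}} = - \frac{4583}{\frac{2149}{1144} - \left(-37\right) \left(-7\right)} = - \frac{4583}{\frac{2149}{1144} - 259} = - \frac{4583}{- \frac{294147}{1144}} = \left(-4583\right) \left(- \frac{1144}{294147}\right) = \frac{5242952}{294147}$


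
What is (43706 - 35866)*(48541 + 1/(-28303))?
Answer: 10771030428480/28303 ≈ 3.8056e+8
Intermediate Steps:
(43706 - 35866)*(48541 + 1/(-28303)) = 7840*(48541 - 1/28303) = 7840*(1373855922/28303) = 10771030428480/28303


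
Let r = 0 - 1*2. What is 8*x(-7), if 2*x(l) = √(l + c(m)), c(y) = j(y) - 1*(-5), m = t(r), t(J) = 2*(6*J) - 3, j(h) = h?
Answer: 4*I*√29 ≈ 21.541*I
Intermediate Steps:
r = -2 (r = 0 - 2 = -2)
t(J) = -3 + 12*J (t(J) = 12*J - 3 = -3 + 12*J)
m = -27 (m = -3 + 12*(-2) = -3 - 24 = -27)
c(y) = 5 + y (c(y) = y - 1*(-5) = y + 5 = 5 + y)
x(l) = √(-22 + l)/2 (x(l) = √(l + (5 - 27))/2 = √(l - 22)/2 = √(-22 + l)/2)
8*x(-7) = 8*(√(-22 - 7)/2) = 8*(√(-29)/2) = 8*((I*√29)/2) = 8*(I*√29/2) = 4*I*√29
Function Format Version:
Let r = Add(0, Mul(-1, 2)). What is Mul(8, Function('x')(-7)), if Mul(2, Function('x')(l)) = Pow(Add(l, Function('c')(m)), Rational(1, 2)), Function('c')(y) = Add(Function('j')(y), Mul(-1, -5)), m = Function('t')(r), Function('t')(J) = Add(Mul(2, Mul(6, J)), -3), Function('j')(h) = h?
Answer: Mul(4, I, Pow(29, Rational(1, 2))) ≈ Mul(21.541, I)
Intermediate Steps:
r = -2 (r = Add(0, -2) = -2)
Function('t')(J) = Add(-3, Mul(12, J)) (Function('t')(J) = Add(Mul(12, J), -3) = Add(-3, Mul(12, J)))
m = -27 (m = Add(-3, Mul(12, -2)) = Add(-3, -24) = -27)
Function('c')(y) = Add(5, y) (Function('c')(y) = Add(y, Mul(-1, -5)) = Add(y, 5) = Add(5, y))
Function('x')(l) = Mul(Rational(1, 2), Pow(Add(-22, l), Rational(1, 2))) (Function('x')(l) = Mul(Rational(1, 2), Pow(Add(l, Add(5, -27)), Rational(1, 2))) = Mul(Rational(1, 2), Pow(Add(l, -22), Rational(1, 2))) = Mul(Rational(1, 2), Pow(Add(-22, l), Rational(1, 2))))
Mul(8, Function('x')(-7)) = Mul(8, Mul(Rational(1, 2), Pow(Add(-22, -7), Rational(1, 2)))) = Mul(8, Mul(Rational(1, 2), Pow(-29, Rational(1, 2)))) = Mul(8, Mul(Rational(1, 2), Mul(I, Pow(29, Rational(1, 2))))) = Mul(8, Mul(Rational(1, 2), I, Pow(29, Rational(1, 2)))) = Mul(4, I, Pow(29, Rational(1, 2)))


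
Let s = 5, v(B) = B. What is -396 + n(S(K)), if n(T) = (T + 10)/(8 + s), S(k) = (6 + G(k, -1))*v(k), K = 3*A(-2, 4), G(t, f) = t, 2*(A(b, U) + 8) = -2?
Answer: -4571/13 ≈ -351.62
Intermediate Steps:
A(b, U) = -9 (A(b, U) = -8 + (1/2)*(-2) = -8 - 1 = -9)
K = -27 (K = 3*(-9) = -27)
S(k) = k*(6 + k) (S(k) = (6 + k)*k = k*(6 + k))
n(T) = 10/13 + T/13 (n(T) = (T + 10)/(8 + 5) = (10 + T)/13 = (10 + T)*(1/13) = 10/13 + T/13)
-396 + n(S(K)) = -396 + (10/13 + (-27*(6 - 27))/13) = -396 + (10/13 + (-27*(-21))/13) = -396 + (10/13 + (1/13)*567) = -396 + (10/13 + 567/13) = -396 + 577/13 = -4571/13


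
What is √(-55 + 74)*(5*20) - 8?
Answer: -8 + 100*√19 ≈ 427.89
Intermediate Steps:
√(-55 + 74)*(5*20) - 8 = √19*100 - 8 = 100*√19 - 8 = -8 + 100*√19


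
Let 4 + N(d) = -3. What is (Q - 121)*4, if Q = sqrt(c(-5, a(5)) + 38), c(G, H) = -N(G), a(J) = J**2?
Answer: -484 + 12*sqrt(5) ≈ -457.17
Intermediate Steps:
N(d) = -7 (N(d) = -4 - 3 = -7)
c(G, H) = 7 (c(G, H) = -1*(-7) = 7)
Q = 3*sqrt(5) (Q = sqrt(7 + 38) = sqrt(45) = 3*sqrt(5) ≈ 6.7082)
(Q - 121)*4 = (3*sqrt(5) - 121)*4 = (-121 + 3*sqrt(5))*4 = -484 + 12*sqrt(5)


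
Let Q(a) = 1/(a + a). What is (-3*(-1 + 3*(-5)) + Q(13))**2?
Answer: 1560001/676 ≈ 2307.7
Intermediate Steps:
Q(a) = 1/(2*a)
(-3*(-1 + 3*(-5)) + Q(13))**2 = (-3*(-1 + 3*(-5)) + (1/2)/13)**2 = (-3*(-1 - 15) + (1/2)*(1/13))**2 = (-3*(-16) + 1/26)**2 = (48 + 1/26)**2 = (1249/26)**2 = 1560001/676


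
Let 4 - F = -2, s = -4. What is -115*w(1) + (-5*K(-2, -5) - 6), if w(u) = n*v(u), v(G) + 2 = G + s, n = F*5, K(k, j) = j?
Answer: 17269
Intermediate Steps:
F = 6 (F = 4 - 1*(-2) = 4 + 2 = 6)
n = 30 (n = 6*5 = 30)
v(G) = -6 + G (v(G) = -2 + (G - 4) = -2 + (-4 + G) = -6 + G)
w(u) = -180 + 30*u (w(u) = 30*(-6 + u) = -180 + 30*u)
-115*w(1) + (-5*K(-2, -5) - 6) = -115*(-180 + 30*1) + (-5*(-5) - 6) = -115*(-180 + 30) + (25 - 6) = -115*(-150) + 19 = 17250 + 19 = 17269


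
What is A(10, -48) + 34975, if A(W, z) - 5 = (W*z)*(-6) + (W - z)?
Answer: 37918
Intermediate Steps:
A(W, z) = 5 + W - z - 6*W*z (A(W, z) = 5 + ((W*z)*(-6) + (W - z)) = 5 + (-6*W*z + (W - z)) = 5 + (W - z - 6*W*z) = 5 + W - z - 6*W*z)
A(10, -48) + 34975 = (5 + 10 - 1*(-48) - 6*10*(-48)) + 34975 = (5 + 10 + 48 + 2880) + 34975 = 2943 + 34975 = 37918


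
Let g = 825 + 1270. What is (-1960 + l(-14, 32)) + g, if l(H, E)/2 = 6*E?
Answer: 519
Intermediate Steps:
l(H, E) = 12*E (l(H, E) = 2*(6*E) = 12*E)
g = 2095
(-1960 + l(-14, 32)) + g = (-1960 + 12*32) + 2095 = (-1960 + 384) + 2095 = -1576 + 2095 = 519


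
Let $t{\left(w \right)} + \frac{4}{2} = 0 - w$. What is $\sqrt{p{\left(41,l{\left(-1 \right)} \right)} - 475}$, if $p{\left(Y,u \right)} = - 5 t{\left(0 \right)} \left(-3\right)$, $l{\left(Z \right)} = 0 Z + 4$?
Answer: $i \sqrt{505} \approx 22.472 i$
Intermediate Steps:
$t{\left(w \right)} = -2 - w$ ($t{\left(w \right)} = -2 + \left(0 - w\right) = -2 - w$)
$l{\left(Z \right)} = 4$ ($l{\left(Z \right)} = 0 + 4 = 4$)
$p{\left(Y,u \right)} = -30$ ($p{\left(Y,u \right)} = - 5 \left(-2 - 0\right) \left(-3\right) = - 5 \left(-2 + 0\right) \left(-3\right) = \left(-5\right) \left(-2\right) \left(-3\right) = 10 \left(-3\right) = -30$)
$\sqrt{p{\left(41,l{\left(-1 \right)} \right)} - 475} = \sqrt{-30 - 475} = \sqrt{-505} = i \sqrt{505}$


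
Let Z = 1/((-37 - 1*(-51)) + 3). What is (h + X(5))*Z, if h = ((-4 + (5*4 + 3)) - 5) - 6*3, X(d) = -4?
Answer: -8/17 ≈ -0.47059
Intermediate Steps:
Z = 1/17 (Z = 1/((-37 + 51) + 3) = 1/(14 + 3) = 1/17 ≈ 0.058824)
h = -4 (h = ((-4 + (20 + 3)) - 5) - 18 = ((-4 + 23) - 5) - 18 = (19 - 5) - 18 = 14 - 18 = -4)
(h + X(5))*Z = (-4 - 4)*(1/17) = -8*1/17 = -8/17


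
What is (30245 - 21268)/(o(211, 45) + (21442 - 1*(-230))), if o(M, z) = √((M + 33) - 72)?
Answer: 1131102/2730671 - 8977*√43/234837706 ≈ 0.41397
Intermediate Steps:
o(M, z) = √(-39 + M) (o(M, z) = √((33 + M) - 72) = √(-39 + M))
(30245 - 21268)/(o(211, 45) + (21442 - 1*(-230))) = (30245 - 21268)/(√(-39 + 211) + (21442 - 1*(-230))) = 8977/(√172 + (21442 + 230)) = 8977/(2*√43 + 21672) = 8977/(21672 + 2*√43)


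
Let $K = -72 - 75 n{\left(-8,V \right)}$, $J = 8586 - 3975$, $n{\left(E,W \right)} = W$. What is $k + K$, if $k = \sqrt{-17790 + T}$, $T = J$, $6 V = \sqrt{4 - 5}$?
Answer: $-72 - \frac{25 i}{2} + i \sqrt{13179} \approx -72.0 + 102.3 i$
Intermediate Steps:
$V = \frac{i}{6}$ ($V = \frac{\sqrt{4 - 5}}{6} = \frac{\sqrt{-1}}{6} = \frac{i}{6} \approx 0.16667 i$)
$J = 4611$ ($J = 8586 - 3975 = 4611$)
$K = -72 - \frac{25 i}{2}$ ($K = -72 - 75 \frac{i}{6} = -72 - \frac{25 i}{2} \approx -72.0 - 12.5 i$)
$T = 4611$
$k = i \sqrt{13179}$ ($k = \sqrt{-17790 + 4611} = \sqrt{-13179} = i \sqrt{13179} \approx 114.8 i$)
$k + K = i \sqrt{13179} - \left(72 + \frac{25 i}{2}\right) = -72 - \frac{25 i}{2} + i \sqrt{13179}$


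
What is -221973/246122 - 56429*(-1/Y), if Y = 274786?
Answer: -11776663610/16907719973 ≈ -0.69653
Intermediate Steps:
-221973/246122 - 56429*(-1/Y) = -221973/246122 - 56429/((-1*274786)) = -221973*1/246122 - 56429/(-274786) = -221973/246122 - 56429*(-1/274786) = -221973/246122 + 56429/274786 = -11776663610/16907719973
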